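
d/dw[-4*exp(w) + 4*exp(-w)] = (-4*exp(2*w) - 4)*exp(-w)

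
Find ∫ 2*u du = u^2 + C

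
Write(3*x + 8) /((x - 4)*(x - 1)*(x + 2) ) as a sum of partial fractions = 1/(9*(x + 2)) - 11/(9*(x - 1)) + 10/(9*(x - 4))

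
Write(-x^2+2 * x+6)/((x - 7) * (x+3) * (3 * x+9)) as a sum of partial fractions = -71/(300*(x + 3)) + 3/(10*(x + 3)^2) - 29/(300*(x - 7))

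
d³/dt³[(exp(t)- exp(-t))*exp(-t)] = 8*exp(-2*t)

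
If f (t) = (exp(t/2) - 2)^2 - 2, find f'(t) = -2*exp(t/2) + exp(t)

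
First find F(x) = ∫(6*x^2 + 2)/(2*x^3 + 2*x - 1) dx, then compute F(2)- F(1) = -log(3) + log(19)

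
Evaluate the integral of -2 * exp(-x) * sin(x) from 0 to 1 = -1 + (cos(1) + sin(1))*exp(-1)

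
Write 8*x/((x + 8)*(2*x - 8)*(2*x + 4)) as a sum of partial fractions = -2/(9*(x + 8)) + 1/(9*(x + 2)) + 1/(9*(x - 4))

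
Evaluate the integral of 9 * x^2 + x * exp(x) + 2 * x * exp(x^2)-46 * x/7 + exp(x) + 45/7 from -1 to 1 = exp(-1) + E + 132/7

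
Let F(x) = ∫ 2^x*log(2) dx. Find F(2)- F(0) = 3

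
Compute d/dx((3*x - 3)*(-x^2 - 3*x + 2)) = -9*x^2 - 12*x + 15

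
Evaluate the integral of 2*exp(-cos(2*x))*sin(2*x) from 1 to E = -exp(-cos(2)) + exp(-cos(2*E))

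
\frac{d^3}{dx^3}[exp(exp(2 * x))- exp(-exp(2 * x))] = (8*exp(6*x) - 24*exp(4*x) + 8*exp(2*x) + 8*exp(2*x + 2*exp(2*x)) + 24*exp(4*x + 2*exp(2*x)) + 8*exp(6*x + 2*exp(2*x)))*exp(-exp(2*x))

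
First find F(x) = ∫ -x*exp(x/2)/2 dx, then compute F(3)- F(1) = -exp(3/2) - exp(1/2)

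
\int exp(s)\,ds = exp(s) + C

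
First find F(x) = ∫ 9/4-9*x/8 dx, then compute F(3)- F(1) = 0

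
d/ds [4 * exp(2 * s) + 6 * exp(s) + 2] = 8*exp(2*s) + 6*exp(s)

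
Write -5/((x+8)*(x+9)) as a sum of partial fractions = 5/(x + 9) - 5/(x + 8)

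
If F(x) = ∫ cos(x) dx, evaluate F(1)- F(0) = sin(1)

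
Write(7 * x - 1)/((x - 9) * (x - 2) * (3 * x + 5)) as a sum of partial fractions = -57/(176*(3*x + 5)) - 13/(77*(x - 2)) + 31/(112*(x - 9))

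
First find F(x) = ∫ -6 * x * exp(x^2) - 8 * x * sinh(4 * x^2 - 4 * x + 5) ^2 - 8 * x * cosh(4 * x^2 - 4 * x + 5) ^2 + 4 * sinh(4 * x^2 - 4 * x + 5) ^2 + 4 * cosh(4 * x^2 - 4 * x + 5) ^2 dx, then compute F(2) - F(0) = -sinh(26)/2 - 3*exp(4) + 3 + sinh(10)/2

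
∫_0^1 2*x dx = 1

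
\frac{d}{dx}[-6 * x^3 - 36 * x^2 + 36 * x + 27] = -18*x^2 - 72*x + 36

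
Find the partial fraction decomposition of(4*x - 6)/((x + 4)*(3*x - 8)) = 7/(10*(3*x - 8)) + 11/(10*(x + 4))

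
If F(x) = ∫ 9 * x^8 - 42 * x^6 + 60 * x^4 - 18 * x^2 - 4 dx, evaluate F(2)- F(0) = 72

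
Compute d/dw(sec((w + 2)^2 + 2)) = 2*w*tan(w^2 + 4*w + 6)*sec(w^2 + 4*w + 6) + 4*tan(w^2 + 4*w + 6)*sec(w^2 + 4*w + 6)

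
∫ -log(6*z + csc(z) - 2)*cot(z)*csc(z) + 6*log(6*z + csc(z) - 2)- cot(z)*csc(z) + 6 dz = (6*z + csc(z) - 2)*log(6*z + csc(z) - 2) + C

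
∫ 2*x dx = x^2 + C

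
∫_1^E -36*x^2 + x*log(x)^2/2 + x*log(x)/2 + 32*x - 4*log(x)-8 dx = (-2 + 6*E)*(-2*exp(2) + 2*E) - 4*E + exp(2)/4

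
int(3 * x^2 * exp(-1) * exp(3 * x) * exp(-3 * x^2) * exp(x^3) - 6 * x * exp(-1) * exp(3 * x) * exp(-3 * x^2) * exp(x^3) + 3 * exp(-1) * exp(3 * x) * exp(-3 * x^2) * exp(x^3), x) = exp((x - 1)^3) + C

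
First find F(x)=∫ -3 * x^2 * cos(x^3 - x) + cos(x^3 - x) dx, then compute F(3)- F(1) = -sin(24)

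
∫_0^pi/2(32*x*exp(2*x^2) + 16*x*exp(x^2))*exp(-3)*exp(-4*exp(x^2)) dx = (-4*exp(pi^2/4) - 3)*exp(-4*exp(pi^2/4) - 3) + 7*exp(-7)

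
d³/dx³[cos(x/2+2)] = sin(x/2 + 2)/8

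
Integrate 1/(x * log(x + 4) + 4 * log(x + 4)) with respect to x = log(2*log(x + 4)) + C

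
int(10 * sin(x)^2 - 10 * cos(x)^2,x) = -5*sin(2*x) + C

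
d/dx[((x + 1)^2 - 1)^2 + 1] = 4*x^3 + 12*x^2 + 8*x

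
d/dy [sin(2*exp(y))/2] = exp(y)*cos(2*exp(y))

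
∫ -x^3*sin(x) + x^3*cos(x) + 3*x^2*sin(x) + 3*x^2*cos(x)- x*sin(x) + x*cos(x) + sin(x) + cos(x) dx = sqrt(2)*x*(x^2 + 1)*sin(x + pi/4) + C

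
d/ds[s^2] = 2*s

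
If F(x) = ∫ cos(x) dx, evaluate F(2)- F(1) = -sin(1) + sin(2)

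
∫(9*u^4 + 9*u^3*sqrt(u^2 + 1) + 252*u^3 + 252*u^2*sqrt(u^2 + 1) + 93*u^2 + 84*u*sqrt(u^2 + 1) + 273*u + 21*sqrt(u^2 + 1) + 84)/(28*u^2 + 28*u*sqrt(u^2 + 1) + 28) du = 3*u^3/28 + 9*u^2/2 + 3*u + 3*log(u + sqrt(u^2 + 1))/4 + C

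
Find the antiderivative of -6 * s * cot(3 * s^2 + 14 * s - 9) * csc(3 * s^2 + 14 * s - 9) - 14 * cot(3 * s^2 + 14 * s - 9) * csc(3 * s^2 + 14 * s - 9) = csc(3*s^2 + 14*s - 9) + C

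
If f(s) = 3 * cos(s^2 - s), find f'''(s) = 24*s^3*sin(s^2 - s) - 36*s^2*sin(s^2 - s) + 18*s*sin(s^2 - s) - 36*s*cos(s^2 - s) - 3*sin(s^2 - s) + 18*cos(s^2 - s)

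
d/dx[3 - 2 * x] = -2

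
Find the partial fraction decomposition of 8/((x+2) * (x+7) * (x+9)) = 4/(7*(x + 9)) - 4/(5*(x + 7)) + 8/(35*(x + 2))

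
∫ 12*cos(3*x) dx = 4*sin(3*x) + C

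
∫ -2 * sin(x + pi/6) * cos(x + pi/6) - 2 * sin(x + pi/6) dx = (cos(x + pi/6) + 1)^2 + C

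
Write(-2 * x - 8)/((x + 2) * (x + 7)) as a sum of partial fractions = -6/(5*(x + 7)) - 4/(5*(x + 2))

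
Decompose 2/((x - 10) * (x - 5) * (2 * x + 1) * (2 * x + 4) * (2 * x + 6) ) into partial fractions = 8/(3465*(2*x + 1)) + 1/(1040*(x + 3)) - 1/(504*(x + 2)) - 1/(6160*(x - 5)) + 1/(32760*(x - 10))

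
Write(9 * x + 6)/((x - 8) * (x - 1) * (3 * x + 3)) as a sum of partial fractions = -1/(18*(x + 1)) - 5/(14*(x - 1)) + 26/(63*(x - 8))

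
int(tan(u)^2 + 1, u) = tan(u) + C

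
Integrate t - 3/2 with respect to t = t^2/2 - 3*t/2 + C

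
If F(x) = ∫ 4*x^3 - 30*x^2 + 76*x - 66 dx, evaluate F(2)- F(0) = -44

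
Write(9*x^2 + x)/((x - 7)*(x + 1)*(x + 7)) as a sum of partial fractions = 31/(6*(x + 7)) - 1/(6*(x + 1)) + 4/(x - 7)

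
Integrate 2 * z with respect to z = z^2 + C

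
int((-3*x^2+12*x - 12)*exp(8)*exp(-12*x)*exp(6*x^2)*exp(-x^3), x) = exp(-(x - 2)^3) + C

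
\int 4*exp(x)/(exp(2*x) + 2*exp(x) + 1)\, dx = 2*tanh(x/2) + C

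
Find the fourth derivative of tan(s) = 24*tan(s)^5 + 40*tan(s)^3 + 16*tan(s)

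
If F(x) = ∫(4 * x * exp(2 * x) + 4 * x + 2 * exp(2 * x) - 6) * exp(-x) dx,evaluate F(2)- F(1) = -2*E - 6*exp(-2) + 2*exp(-1) + 6*exp(2)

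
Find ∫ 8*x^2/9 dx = 8*x^3/27 + C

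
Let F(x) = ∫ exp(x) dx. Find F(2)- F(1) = -E + exp(2)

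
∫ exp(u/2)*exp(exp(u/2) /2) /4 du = exp(exp(u/2)/2) + C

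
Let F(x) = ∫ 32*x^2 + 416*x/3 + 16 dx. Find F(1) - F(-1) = 160/3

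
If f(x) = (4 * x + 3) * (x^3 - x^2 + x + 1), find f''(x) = 48*x^2 - 6*x + 2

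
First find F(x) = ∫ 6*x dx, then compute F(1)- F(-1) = 0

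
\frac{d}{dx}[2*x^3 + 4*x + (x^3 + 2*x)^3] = 9*x^8 + 42*x^6 + 60*x^4 + 30*x^2 + 4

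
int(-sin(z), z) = cos(z) + C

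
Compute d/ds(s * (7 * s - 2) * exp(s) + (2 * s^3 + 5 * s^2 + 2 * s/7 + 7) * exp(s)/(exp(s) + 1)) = (14*s^3*exp(s) + 49*s^2*exp(3*s) + 140*s^2*exp(2*s) + 126*s^2*exp(s) + 84*s*exp(3*s) + 238*s*exp(2*s) + 156*s*exp(s) - 14*exp(3*s) - 26*exp(2*s) + 37*exp(s))/(7*exp(2*s) + 14*exp(s) + 7)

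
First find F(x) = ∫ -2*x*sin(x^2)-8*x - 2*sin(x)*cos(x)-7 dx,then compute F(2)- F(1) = -19 + 3*cos(4)/2 - cos(1) - cos(2)/2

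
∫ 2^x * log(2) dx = 2^x + C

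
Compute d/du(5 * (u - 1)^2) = 10*u - 10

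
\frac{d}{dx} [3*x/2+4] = 3/2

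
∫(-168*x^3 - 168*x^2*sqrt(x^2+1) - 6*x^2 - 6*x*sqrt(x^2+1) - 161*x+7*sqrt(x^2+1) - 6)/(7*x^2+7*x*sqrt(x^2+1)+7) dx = -12*x^2 - 6*x/7 + log(x + sqrt(x^2 + 1)) + C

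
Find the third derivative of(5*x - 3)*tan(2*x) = 240*x*tan(2*x)^4 + 320*x*tan(2*x)^2 + 80*x - 144*tan(2*x)^4 + 120*tan(2*x)^3 - 192*tan(2*x)^2 + 120*tan(2*x) - 48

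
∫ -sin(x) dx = cos(x) + C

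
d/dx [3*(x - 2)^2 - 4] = 6*x - 12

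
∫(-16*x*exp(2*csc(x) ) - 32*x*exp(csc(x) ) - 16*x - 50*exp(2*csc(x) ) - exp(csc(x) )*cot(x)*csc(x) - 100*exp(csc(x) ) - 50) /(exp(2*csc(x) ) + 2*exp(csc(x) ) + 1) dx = ((exp(csc(x)) + 1)*(6*x - 2*(2*x + 7)^2 + 28) + exp(csc(x)))/(exp(csc(x)) + 1) + C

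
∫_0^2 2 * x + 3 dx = 10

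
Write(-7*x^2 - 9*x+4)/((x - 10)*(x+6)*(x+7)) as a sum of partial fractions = -276/(17*(x + 7)) + 97/(8*(x + 6)) - 393/(136*(x - 10))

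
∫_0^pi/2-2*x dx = -pi^2/4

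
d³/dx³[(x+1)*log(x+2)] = (-x - 4)/(x^3 + 6*x^2 + 12*x + 8)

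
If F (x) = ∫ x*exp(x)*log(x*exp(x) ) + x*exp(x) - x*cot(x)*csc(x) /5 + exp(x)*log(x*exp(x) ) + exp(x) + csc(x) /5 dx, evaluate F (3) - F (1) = -E - csc(1)/5 + 3*csc(3)/5 + 3*(log(3) + 3)*exp(3)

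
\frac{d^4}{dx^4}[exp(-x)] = exp(-x)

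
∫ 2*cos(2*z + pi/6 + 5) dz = sin(2*z + pi/6 + 5) + C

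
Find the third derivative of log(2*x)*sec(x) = (-x^3*log(x)*sin(x)/cos(x) + 6*x^3*log(x)*sin(x)/cos(x)^3 - x^3*log(2)*sin(x)/cos(x) + 6*x^3*log(2)*sin(x)/cos(x)^3 - 3*x^2 + 6*x^2/cos(x)^2 - 3*x*sin(x)/cos(x) + 2)/(x^3*cos(x))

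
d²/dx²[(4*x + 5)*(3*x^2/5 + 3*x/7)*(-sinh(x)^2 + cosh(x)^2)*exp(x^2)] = 6*(56*x^5 + 110*x^4 + 246*x^3 + 275*x^2 + 159*x + 55)*exp(x^2)/35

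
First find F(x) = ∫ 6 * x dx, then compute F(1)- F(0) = 3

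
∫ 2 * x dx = x^2 + C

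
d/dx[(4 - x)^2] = 2*x - 8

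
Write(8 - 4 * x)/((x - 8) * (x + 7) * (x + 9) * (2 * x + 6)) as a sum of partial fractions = -11/(102*(x + 9)) + 3/(20*(x + 7)) - 5/(132*(x + 3)) - 4/(935*(x - 8))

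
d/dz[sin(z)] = cos(z)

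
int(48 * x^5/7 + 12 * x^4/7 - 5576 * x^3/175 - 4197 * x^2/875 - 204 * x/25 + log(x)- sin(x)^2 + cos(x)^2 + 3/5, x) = 8*x^6/7 + 12*x^5/35 - 1394*x^4/175 - 1399*x^3/875 - 102*x^2/25 + x*log(x) - 2*x/5 + sin(2*x)/2 + C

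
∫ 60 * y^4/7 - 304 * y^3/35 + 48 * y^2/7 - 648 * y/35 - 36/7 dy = 12*y^5/7 - 76*y^4/35 + 16*y^3/7 - 324*y^2/35 - 36*y/7 + C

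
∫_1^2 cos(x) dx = -sin(1) + sin(2)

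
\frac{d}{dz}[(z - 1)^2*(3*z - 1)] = 9*z^2 - 14*z + 5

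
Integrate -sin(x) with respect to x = cos(x) + C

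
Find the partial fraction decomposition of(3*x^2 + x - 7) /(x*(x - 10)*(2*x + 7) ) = 5/(9*(2*x + 7)) + 101/(90*(x - 10)) + 1/(10*x)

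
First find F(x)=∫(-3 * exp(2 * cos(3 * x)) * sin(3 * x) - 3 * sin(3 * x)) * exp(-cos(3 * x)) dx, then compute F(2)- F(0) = -E - exp(-cos(6)) + exp(-1) + exp(cos(6))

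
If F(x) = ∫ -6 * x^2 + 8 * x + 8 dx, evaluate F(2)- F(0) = 16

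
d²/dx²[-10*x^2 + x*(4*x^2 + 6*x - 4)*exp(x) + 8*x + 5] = 4*x^3*exp(x) + 30*x^2*exp(x) + 44*x*exp(x) + 4*exp(x) - 20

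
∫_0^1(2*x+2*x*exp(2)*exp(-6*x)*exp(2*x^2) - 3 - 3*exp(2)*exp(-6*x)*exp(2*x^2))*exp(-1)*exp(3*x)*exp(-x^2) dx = -2*E + 2*exp(-1)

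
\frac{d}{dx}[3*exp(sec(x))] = 3*exp(sec(x))*tan(x)*sec(x)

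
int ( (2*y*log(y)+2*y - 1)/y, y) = (2*y - 1)*log(y) + C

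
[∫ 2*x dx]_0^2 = 4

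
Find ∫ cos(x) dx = sin(x) + C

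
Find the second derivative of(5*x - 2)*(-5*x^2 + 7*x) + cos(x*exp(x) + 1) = -x^2*exp(2*x)*cos(x*exp(x) + 1) - 2*x*exp(2*x)*cos(x*exp(x) + 1) - x*exp(x)*sin(x*exp(x) + 1) - 150*x - exp(2*x)*cos(x*exp(x) + 1) - 2*exp(x)*sin(x*exp(x) + 1) + 90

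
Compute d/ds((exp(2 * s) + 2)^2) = 4*exp(4*s) + 8*exp(2*s)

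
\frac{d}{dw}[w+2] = 1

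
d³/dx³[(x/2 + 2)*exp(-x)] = (-x - 1)*exp(-x)/2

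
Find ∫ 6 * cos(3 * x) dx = 2*sin(3*x) + C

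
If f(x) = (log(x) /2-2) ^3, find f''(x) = (-3*log(x)^2 + 30*log(x) - 72)/(8*x^2)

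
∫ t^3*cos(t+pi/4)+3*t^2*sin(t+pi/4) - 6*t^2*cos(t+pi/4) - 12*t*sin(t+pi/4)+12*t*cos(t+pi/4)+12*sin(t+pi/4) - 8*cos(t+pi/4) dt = (t - 2)^3*sin(t + pi/4) + C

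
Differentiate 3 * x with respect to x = 3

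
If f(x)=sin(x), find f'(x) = cos(x)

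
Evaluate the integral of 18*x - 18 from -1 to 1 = -36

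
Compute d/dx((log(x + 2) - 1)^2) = (2*log(x + 2) - 2)/(x + 2)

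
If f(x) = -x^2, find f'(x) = -2*x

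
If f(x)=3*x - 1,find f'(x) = 3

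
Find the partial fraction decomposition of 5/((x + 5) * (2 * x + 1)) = 10/(9*(2*x + 1)) - 5/(9*(x + 5))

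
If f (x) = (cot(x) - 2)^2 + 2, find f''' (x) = -24*cot(x)^5 + 24*cot(x)^4 - 40*cot(x)^3 + 32*cot(x)^2 - 16*cot(x) + 8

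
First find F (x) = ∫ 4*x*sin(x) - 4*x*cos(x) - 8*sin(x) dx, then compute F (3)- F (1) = -8*sin(3) - 8*cos(3)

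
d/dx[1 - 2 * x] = -2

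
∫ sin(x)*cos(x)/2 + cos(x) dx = (sin(x) + 2)^2/4 + C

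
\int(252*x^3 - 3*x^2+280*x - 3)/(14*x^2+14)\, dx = 9*x^2 - 3*x/14 + log(x^2 + 1) + C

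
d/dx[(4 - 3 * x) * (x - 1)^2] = -9*x^2 + 20*x - 11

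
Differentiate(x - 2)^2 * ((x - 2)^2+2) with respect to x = 4*x^3 - 24*x^2 + 52*x - 40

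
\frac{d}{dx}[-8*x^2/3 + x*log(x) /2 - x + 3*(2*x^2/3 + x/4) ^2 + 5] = 16*x^3/3 + 3*x^2 - 119*x/24 + log(x)/2 - 1/2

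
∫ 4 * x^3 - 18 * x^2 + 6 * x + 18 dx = x^4 - 6*x^3 + 3*x^2 + 18*x + C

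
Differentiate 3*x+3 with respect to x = 3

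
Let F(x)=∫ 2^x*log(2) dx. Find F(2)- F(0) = 3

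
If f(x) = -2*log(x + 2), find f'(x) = -2/(x + 2)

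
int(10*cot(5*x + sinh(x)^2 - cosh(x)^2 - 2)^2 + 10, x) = -2*cot(5*x - 3) + C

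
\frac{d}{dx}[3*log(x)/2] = 3/(2*x)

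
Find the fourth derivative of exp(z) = exp(z)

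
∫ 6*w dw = 3*w^2 + C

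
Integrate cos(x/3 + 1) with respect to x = 3*sin(x/3 + 1) + C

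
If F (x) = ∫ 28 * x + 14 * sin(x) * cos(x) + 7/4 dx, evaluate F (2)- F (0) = 63 - 7*cos(4)/2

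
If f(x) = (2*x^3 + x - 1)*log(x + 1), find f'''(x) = (12*x^3*log(x + 1) + 22*x^3 + 36*x^2*log(x + 1) + 54*x^2 + 36*x*log(x + 1) + 35*x + 12*log(x + 1) - 5)/(x^3 + 3*x^2 + 3*x + 1)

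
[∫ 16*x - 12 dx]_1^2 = 12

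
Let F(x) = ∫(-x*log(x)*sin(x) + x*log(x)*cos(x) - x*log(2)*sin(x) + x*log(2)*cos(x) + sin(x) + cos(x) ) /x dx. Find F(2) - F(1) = sqrt(2)*(-sin(pi/4 + 1) + 2*sin(pi/4 + 2))*log(2)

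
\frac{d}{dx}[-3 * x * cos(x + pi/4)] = 3*x*sin(x + pi/4) - 3*cos(x + pi/4)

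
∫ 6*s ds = 3*s^2 + C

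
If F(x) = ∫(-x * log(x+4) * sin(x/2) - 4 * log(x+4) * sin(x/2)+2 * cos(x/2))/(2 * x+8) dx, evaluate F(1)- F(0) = -log(4) + log(5)*cos(1/2)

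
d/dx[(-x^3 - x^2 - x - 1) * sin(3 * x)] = -3*x^3*cos(3*x) - 3*sqrt(2)*x^2*sin(3*x + pi/4) - 2*x*sin(3*x) - 3*x*cos(3*x) - sin(3*x) - 3*cos(3*x)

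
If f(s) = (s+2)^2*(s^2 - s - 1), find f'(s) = 4*s^3 + 9*s^2 - 2*s - 8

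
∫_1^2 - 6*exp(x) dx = -6*exp(2) + 6*E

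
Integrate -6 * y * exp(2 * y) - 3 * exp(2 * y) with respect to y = -3*y*exp(2*y) + C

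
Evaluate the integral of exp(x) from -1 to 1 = E - exp(-1)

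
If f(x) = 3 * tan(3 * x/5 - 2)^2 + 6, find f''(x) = 162*tan(3*x/5 - 2)^4/25 + 216*tan(3*x/5 - 2)^2/25 + 54/25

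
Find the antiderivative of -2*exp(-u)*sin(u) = sqrt(2)*exp(-u)*sin(u + pi/4) + C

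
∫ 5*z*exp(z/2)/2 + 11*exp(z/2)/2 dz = (5*z + 1)*exp(z/2) + C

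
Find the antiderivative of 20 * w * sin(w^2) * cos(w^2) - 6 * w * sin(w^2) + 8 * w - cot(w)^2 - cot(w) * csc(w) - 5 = 4*w^2 - 4*w - 5*cos(w^2)^2 + 3*cos(w^2) + cot(w) + csc(w) + C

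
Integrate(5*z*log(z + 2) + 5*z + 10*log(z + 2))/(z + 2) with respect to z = 5*z*log(z + 2) + C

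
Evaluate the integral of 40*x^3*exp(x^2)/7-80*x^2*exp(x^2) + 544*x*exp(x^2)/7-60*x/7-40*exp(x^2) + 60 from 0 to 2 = 468/7 - 228*exp(4)/7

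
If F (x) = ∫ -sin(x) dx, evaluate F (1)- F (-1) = 0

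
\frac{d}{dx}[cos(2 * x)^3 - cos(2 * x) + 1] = -6*sin(2*x)*cos(2*x)^2 + 2*sin(2*x)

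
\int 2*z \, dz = z^2 + C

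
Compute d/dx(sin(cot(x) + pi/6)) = -cos(pi/6 + 1/tan(x))/sin(x)^2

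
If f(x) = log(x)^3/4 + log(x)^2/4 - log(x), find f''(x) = (-3*log(x)^2 + 4*log(x) + 6)/(4*x^2)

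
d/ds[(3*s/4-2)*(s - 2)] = 3*s/2 - 7/2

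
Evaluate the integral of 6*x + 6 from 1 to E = -12 + 3*(1 + E)^2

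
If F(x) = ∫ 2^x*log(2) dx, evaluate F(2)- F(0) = 3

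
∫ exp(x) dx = exp(x) + C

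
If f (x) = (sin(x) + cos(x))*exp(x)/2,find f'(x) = exp(x)*cos(x)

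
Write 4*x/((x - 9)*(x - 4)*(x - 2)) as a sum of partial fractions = 4/(7*(x - 2)) - 8/(5*(x - 4)) + 36/(35*(x - 9))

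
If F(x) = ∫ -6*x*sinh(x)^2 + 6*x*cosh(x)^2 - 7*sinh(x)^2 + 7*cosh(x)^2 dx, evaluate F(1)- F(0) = 10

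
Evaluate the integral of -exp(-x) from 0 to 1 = -1 + exp(-1)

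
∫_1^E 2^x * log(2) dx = -2 + 2^E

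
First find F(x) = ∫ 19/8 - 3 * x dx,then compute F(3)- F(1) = -29/4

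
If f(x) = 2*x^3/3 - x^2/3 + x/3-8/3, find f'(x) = 2*x^2 - 2*x/3 + 1/3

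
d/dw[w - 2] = 1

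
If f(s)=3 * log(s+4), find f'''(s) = 6/(s^3 + 12*s^2 + 48*s + 64)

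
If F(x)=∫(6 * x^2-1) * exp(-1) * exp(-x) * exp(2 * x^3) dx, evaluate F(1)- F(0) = 1 - exp(-1)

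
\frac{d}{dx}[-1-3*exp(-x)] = 3*exp(-x)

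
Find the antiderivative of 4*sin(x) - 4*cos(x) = -4*sqrt(2)*sin(x + pi/4) + C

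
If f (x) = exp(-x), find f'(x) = -exp(-x)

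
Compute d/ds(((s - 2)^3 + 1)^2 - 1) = 6*s^5 - 60*s^4 + 240*s^3 - 474*s^2 + 456*s - 168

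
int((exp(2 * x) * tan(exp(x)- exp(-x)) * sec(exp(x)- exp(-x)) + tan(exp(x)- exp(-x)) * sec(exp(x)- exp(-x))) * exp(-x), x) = sec(2*sinh(x)) + C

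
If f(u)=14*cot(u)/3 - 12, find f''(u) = 28*cos(u)/(3*sin(u)^3)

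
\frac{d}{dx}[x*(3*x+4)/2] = 3*x + 2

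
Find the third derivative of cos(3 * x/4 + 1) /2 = 27*sin(3*x/4 + 1)/128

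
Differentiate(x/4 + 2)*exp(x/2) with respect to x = x*exp(x/2)/8 + 5*exp(x/2)/4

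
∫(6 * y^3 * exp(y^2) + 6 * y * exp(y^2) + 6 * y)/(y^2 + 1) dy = 3*exp(y^2) + 3*log(y^2 + 1) + C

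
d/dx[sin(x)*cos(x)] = cos(2*x)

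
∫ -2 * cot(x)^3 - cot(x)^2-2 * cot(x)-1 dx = (cot(x) + 1)*cot(x) + C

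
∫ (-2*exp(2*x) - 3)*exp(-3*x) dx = 2*exp(-x) + exp(-3*x) + C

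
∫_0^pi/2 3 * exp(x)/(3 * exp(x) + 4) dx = -log(7) + log(4 + 3*exp(pi/2))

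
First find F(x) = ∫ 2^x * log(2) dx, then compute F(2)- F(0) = 3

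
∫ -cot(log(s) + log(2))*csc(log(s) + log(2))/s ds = csc(log(2*s)) + C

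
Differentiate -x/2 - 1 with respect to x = -1/2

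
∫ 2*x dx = x^2 + C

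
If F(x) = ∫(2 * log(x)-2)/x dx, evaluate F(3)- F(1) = -1 + (-1 + log(3))^2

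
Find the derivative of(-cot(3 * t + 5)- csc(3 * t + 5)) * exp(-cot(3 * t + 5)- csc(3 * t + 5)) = -3*(sqrt(2)*cos(3*t + 5)*cos(3*t + pi/4 + 5) + cos(3*t + 5) + sqrt(2)*cos(3*t + pi/4 + 5) + 1)*exp(-cot(3*t + 5) - csc(3*t + 5))/sin(3*t + 5)^3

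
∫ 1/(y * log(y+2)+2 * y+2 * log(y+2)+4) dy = log(log(y + 2) + 2) + C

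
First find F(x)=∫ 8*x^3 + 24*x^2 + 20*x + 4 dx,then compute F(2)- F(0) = 144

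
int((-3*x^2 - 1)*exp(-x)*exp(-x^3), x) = exp(-x*(x^2 + 1)) + C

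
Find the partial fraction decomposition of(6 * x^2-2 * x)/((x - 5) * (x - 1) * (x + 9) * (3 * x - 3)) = -3/(25*(x + 9)) - 53/(600*(x - 1)) - 1/(30*(x - 1)^2) + 5/(24*(x - 5))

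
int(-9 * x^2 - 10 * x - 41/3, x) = -3*x^3 - 5*x^2 - 41*x/3 + C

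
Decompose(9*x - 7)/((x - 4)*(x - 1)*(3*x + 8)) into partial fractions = -279/(220*(3*x + 8)) - 2/(33*(x - 1)) + 29/(60*(x - 4))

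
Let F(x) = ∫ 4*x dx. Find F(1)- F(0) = 2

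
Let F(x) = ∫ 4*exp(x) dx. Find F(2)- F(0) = -4 + 4*exp(2)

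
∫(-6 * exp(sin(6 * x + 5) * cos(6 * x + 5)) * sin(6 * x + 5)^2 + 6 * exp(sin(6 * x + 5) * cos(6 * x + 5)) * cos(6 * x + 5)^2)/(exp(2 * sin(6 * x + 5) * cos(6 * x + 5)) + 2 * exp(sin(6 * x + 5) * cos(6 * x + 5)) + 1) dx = exp(sin(12*x + 10)/2)/(exp(sin(12*x + 10)/2) + 1) + C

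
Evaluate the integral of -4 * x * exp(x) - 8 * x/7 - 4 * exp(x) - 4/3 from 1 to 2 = -8*exp(2) - 64/21 + 4*E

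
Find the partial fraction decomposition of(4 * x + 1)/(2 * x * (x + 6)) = 23/(12*(x + 6)) + 1/(12*x)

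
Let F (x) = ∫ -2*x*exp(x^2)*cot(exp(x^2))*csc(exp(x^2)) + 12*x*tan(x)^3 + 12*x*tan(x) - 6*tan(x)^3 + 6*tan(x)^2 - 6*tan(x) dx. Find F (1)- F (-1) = 12*tan(1)^2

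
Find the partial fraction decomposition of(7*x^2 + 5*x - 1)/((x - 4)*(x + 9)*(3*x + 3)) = 521/(312*(x + 9)) - 1/(120*(x + 1)) + 131/(195*(x - 4))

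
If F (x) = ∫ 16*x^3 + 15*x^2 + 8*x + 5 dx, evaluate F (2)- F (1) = 112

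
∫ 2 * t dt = t^2 + C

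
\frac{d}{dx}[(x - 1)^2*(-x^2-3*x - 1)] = -4*x^3 - 3*x^2 + 8*x - 1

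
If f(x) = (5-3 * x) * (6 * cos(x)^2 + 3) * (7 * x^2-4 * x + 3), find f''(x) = 252*x^3*cos(2*x) + 756*x^2*sin(2*x) - 564*x^2*cos(2*x) - 1128*x*sin(2*x) - 30*x*cos(2*x) - 756*x + 348*sin(2*x) + 102*cos(2*x) + 564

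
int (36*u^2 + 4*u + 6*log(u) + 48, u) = 2*u*(6*u^2 + u + 3*log(u) + 21) + C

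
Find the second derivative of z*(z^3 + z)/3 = 4*z^2 + 2/3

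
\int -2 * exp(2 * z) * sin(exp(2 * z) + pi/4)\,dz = cos(exp(2*z) + pi/4) + C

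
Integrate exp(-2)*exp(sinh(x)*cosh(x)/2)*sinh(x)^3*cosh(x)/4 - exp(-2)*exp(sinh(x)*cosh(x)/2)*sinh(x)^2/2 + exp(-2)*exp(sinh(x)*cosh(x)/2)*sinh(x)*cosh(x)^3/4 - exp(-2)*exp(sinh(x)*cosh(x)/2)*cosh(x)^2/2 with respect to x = (sinh(2*x) - 8)*exp(sinh(2*x)/4 - 2)/4 + C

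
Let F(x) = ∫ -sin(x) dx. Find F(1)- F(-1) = 0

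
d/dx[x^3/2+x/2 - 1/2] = 3*x^2/2 + 1/2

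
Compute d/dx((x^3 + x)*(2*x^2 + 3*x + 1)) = 10*x^4 + 12*x^3 + 9*x^2 + 6*x + 1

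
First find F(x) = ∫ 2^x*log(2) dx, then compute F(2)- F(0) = 3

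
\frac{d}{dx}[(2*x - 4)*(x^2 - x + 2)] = 6*x^2 - 12*x + 8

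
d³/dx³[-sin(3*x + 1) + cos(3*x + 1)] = 27*sqrt(2)*sin(3*x + pi/4 + 1)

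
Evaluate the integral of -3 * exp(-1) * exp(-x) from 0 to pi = -3*exp(-1) + 3*exp(-pi - 1)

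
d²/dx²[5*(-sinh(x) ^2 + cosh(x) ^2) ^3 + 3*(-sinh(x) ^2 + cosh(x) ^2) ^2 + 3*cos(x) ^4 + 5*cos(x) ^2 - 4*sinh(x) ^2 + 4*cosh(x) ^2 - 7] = -48*sin(x)^4 + 80*sin(x)^2 - 22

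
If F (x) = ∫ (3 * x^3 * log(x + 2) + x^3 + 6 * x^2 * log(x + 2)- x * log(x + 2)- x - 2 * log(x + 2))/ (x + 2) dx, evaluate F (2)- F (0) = 6*log(4)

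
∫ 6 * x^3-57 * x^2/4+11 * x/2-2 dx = 3*x^4/2 - 19*x^3/4 + 11*x^2/4 - 2*x + C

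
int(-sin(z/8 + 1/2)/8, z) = cos((z + 4)/8) + C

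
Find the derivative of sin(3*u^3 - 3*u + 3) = 3*(3*u^2 - 1)*cos(3*u^3 - 3*u + 3)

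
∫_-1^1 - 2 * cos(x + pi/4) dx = -2*sqrt(2)*sin(1)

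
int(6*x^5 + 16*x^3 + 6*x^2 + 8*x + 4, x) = x^6 + 4*x^4 + 2*x^3 + 4*x^2 + 4*x + C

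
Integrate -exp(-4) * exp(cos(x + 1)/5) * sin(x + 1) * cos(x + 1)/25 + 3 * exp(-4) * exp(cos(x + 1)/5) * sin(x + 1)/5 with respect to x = (cos(x + 1) - 20)*exp(cos(x + 1)/5 - 4)/5 + C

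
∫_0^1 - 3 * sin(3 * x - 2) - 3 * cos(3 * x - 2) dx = -sin(2) - sin(1) - cos(2) + cos(1)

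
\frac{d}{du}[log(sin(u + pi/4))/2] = 1/(2*tan(u + pi/4))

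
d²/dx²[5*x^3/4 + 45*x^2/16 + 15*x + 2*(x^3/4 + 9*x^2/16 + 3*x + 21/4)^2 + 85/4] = 15*x^4/4 + 45*x^3/4 + 1395*x^2/32 + 159*x/2 + 261/4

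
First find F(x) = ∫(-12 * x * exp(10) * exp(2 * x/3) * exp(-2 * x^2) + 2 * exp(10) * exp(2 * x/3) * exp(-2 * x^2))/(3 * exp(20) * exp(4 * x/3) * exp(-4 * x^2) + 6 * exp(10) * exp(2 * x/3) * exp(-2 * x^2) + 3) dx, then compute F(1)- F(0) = -exp(10)/(1 + exp(10)) + exp(26/3)/(1 + exp(26/3))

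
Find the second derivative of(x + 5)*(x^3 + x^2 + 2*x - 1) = 12*x^2 + 36*x + 14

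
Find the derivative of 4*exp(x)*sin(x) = 4*sqrt(2)*exp(x)*sin(x + pi/4)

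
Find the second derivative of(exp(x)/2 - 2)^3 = 9*exp(3*x)/8 - 6*exp(2*x) + 6*exp(x)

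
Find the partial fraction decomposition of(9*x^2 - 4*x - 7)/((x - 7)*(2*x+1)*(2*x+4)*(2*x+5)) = -237/(152*(2*x + 5)) + 11/(360*(2*x + 1)) + 37/(54*(x + 2)) + 203/(2565*(x - 7))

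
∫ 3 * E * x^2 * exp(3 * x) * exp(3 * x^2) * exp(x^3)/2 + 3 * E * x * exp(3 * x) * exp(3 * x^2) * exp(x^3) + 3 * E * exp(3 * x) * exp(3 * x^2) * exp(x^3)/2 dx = exp((x + 1)^3)/2 + C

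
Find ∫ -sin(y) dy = cos(y) + C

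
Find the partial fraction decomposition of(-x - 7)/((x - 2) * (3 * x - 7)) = -28/(3*x - 7) + 9/(x - 2)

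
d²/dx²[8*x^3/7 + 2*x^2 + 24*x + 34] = 48*x/7 + 4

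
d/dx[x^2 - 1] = 2*x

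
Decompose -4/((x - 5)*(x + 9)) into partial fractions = 2/(7*(x + 9)) - 2/(7*(x - 5))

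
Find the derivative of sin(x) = cos(x)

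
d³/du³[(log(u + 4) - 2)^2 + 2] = (4*log(u + 4) - 14)/(u^3 + 12*u^2 + 48*u + 64)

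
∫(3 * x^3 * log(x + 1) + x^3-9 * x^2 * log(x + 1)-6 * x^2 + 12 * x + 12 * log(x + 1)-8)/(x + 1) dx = (x - 2)^3*log(x + 1) + C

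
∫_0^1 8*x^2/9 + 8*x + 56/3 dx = 620/27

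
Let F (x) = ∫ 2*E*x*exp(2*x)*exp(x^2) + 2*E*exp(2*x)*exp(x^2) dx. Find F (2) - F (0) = -E + exp(9)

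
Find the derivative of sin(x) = cos(x)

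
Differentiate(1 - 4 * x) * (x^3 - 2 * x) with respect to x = -16*x^3 + 3*x^2 + 16*x - 2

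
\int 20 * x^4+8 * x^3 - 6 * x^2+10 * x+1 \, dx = 4*x^5 + 2*x^4 - 2*x^3 + 5*x^2 + x + C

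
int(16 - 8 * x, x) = -4*x^2 + 16*x + C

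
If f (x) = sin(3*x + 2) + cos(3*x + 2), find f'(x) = 3*sqrt(2)*cos(3*x + pi/4 + 2)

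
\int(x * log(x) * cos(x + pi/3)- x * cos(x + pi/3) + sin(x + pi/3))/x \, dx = (log(x) - 1)*sin(x + pi/3) + C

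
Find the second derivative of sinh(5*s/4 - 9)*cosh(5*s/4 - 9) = 25*sinh(5*s/2 - 18)/8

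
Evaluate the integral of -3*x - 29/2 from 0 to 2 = -35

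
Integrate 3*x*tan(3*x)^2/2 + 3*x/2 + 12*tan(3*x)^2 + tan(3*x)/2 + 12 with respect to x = (x/2 + 4)*tan(3*x) + C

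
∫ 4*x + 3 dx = 2*x^2 + 3*x + C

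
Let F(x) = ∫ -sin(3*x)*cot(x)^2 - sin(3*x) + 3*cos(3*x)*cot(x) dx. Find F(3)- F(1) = sin(9)*cot(3) - sin(3)*cot(1)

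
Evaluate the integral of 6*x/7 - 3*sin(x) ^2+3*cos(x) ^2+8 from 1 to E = -59/7 - 3*sin(2)/2 + 3*sin(2*E)/2 + 3*exp(2)/7 + 8*E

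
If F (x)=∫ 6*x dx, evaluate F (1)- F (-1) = 0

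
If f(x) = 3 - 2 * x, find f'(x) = -2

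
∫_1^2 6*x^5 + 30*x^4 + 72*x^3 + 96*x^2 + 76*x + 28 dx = 885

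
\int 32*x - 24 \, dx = 16*x^2 - 24*x + C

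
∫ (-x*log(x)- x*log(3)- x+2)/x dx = -(x - 2)*log(3*x) + C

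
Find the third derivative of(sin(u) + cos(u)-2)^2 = -8*cos(2*u) + 4*sqrt(2)*cos(u + pi/4)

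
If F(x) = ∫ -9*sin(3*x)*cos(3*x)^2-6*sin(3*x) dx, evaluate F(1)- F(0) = -3 + 2*cos(3) + cos(3)^3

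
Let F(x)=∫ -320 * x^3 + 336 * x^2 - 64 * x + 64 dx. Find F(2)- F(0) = -384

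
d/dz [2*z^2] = 4*z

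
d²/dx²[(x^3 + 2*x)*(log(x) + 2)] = (6*x^2*log(x) + 17*x^2 + 2)/x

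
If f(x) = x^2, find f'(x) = 2*x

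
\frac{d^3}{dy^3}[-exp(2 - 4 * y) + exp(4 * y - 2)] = 64*exp(2 - 4*y) + 64*exp(4*y - 2)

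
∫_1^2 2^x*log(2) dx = 2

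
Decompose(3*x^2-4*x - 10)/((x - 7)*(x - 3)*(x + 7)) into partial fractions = 33/(28*(x + 7)) - 1/(8*(x - 3)) + 109/(56*(x - 7))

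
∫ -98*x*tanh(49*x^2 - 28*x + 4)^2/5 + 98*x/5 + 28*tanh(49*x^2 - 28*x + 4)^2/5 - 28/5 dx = tanh((7*x - 2)^2)/5 + C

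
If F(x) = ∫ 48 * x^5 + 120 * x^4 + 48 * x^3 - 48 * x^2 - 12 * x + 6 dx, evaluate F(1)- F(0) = 28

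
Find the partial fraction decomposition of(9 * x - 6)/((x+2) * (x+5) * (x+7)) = -69/(10*(x + 7)) + 17/(2*(x + 5)) - 8/(5*(x + 2))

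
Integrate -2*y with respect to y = -y^2 + C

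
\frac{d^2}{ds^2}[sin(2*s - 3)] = -4*sin(2*s - 3)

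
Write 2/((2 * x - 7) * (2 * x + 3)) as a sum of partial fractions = -1/(5*(2*x + 3)) + 1/(5*(2*x - 7))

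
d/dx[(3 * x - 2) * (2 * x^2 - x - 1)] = 18*x^2 - 14*x - 1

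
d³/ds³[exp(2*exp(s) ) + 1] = 2*exp(s + 2*exp(s)) + 12*exp(2*s + 2*exp(s)) + 8*exp(3*s + 2*exp(s))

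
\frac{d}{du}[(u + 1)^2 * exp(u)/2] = u^2*exp(u)/2 + 2*u*exp(u) + 3*exp(u)/2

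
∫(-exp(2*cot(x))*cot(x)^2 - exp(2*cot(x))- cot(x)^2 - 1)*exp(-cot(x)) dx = exp(cot(x)) - exp(-cot(x)) + C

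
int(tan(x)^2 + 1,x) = tan(x) + C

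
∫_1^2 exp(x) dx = -E + exp(2)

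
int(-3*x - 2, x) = -3*x^2/2 - 2*x + C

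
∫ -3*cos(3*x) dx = -sin(3*x) + C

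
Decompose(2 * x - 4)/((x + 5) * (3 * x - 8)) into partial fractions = 4/(23*(3*x - 8)) + 14/(23*(x + 5))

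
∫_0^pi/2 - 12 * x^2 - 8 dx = -pi^3/2 - 4*pi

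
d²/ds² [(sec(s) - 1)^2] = 6*tan(s)^4 + 8*tan(s)^2 + 2 + 2/cos(s) - 4/cos(s)^3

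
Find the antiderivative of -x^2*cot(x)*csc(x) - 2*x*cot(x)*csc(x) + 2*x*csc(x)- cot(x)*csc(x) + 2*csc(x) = (x + 1)^2*csc(x) + C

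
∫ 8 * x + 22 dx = 4*x^2 + 22*x + C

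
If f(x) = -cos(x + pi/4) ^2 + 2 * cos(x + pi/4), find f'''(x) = 2*sin(x + pi/4) - 4*cos(2*x)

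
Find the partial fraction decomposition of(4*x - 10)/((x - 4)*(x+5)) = 10/(3*(x + 5)) + 2/(3*(x - 4))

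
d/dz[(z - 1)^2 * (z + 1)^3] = 5*z^4 + 4*z^3 - 6*z^2 - 4*z + 1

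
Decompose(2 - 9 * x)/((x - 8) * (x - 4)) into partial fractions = 17/(2*(x - 4)) - 35/(2*(x - 8))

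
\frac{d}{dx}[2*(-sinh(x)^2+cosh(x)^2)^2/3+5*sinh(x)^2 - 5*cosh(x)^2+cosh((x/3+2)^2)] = 2*(x + 6)*sinh(x^2/9 + 4*x/3 + 4)/9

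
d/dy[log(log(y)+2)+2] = 1/(y*log(y) + 2*y)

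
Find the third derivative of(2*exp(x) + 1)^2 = 32*exp(2*x) + 4*exp(x)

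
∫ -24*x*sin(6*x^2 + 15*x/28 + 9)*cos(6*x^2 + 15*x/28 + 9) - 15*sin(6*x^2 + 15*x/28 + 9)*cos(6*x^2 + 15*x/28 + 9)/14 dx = cos(6*x^2 + 15*x/28 + 9)^2 + C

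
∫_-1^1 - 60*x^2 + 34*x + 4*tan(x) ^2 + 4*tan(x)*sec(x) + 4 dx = -40 + 8*tan(1)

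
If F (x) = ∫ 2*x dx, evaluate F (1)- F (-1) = 0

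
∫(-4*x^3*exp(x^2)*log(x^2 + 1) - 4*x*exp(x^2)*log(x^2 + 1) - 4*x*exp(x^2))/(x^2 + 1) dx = -2*exp(x^2)*log(x^2 + 1) + C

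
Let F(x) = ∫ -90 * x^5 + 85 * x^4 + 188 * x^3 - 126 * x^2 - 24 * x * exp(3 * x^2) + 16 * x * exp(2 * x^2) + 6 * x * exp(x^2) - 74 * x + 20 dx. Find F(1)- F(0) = -4*exp(3) - 13 + 3*E + 4*exp(2)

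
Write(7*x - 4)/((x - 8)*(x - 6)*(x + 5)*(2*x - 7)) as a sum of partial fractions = 164/(765*(2*x - 7)) + 3/(187*(x + 5)) - 19/(55*(x - 6)) + 2/(9*(x - 8))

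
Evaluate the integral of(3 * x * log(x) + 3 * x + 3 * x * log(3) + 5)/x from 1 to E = -8*log(3) + (5 + 3*E)*log(3*E)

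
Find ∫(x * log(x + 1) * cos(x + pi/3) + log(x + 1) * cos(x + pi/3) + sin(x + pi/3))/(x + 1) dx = log(x + 1)*sin(x + pi/3) + C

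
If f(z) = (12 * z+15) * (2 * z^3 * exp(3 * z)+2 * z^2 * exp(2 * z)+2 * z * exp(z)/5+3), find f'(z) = 72*z^4*exp(3*z) + 186*z^3*exp(3*z) + 48*z^3*exp(2*z) + 90*z^2*exp(3*z) + 132*z^2*exp(2*z) + 24*z^2*exp(z)/5 + 60*z*exp(2*z) + 78*z*exp(z)/5 + 6*exp(z) + 36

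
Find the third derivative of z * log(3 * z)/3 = -1/(3*z^2)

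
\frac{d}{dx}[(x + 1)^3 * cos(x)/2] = (x + 1)^2*(-x*sin(x) - sin(x) + 3*cos(x))/2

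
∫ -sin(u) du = cos(u) + C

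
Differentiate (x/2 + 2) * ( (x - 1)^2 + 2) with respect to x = 3*x^2/2 + 2*x - 5/2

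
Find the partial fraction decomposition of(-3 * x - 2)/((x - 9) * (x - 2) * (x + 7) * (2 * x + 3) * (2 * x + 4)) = 20/(1617*(2*x + 3)) + 19/(15840*(x + 7)) - 1/(110*(x + 2)) + 1/(441*(x - 2)) - 29/(51744*(x - 9))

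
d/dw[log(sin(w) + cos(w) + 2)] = (-sin(w) + cos(w))/(sin(w) + cos(w) + 2)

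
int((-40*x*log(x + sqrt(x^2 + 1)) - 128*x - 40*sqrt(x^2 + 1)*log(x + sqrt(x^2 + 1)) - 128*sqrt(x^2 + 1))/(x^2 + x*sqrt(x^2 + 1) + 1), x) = 4*(-5*log(x + sqrt(x^2 + 1)) - 32)*log(x + sqrt(x^2 + 1)) + C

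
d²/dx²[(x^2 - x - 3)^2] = 12*x^2 - 12*x - 10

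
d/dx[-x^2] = -2*x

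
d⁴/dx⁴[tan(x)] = 24*tan(x)^5 + 40*tan(x)^3 + 16*tan(x)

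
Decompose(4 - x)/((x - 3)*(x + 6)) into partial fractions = -10/(9*(x + 6)) + 1/(9*(x - 3))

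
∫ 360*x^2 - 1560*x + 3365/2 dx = 120*x^3 - 780*x^2 + 3365*x/2 + C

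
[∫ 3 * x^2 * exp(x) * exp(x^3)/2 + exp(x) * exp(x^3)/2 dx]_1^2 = -exp(2)/2 + exp(10)/2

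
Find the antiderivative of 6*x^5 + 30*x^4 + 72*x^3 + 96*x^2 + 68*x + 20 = x^6 + 6*x^5 + 18*x^4 + 32*x^3 + 34*x^2 + 20*x + C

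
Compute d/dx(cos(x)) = -sin(x)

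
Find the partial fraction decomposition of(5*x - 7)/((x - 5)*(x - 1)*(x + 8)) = -47/(117*(x + 8)) + 1/(18*(x - 1)) + 9/(26*(x - 5))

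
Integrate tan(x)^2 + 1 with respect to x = tan(x) + C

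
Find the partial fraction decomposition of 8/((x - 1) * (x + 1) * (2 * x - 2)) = 1/(x + 1) - 1/(x - 1) + 2/(x - 1)^2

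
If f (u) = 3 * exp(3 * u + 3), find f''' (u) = 81*exp(3*u + 3)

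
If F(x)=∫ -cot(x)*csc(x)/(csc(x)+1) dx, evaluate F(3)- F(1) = -log(1 + csc(1)) + log(1 + csc(3))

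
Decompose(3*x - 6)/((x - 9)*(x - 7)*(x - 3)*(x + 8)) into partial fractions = 2/(187*(x + 8)) + 1/(88*(x - 3)) - 1/(8*(x - 7)) + 7/(68*(x - 9))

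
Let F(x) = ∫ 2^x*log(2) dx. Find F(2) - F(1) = 2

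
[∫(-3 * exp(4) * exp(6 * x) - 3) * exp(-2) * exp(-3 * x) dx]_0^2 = -exp(8) - exp(-2) + exp(-8) + exp(2)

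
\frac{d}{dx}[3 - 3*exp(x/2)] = -3*exp(x/2)/2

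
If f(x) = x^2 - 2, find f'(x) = 2*x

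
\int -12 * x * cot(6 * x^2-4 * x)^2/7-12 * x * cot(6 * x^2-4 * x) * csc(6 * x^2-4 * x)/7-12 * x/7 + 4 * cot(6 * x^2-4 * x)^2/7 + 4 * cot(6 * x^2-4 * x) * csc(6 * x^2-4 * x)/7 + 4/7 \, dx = cot(2*x*(3*x - 2))/7 + csc(2*x*(3*x - 2))/7 + C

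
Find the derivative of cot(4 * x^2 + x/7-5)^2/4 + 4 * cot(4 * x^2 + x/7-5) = -(32*x + 4*x*cos(4*x^2 + x/7 - 5)/sin(4*x^2 + x/7 - 5) + 4/7 + cos(4*x^2 + x/7 - 5)/(14*sin(4*x^2 + x/7 - 5)))/sin(4*x^2 + x/7 - 5)^2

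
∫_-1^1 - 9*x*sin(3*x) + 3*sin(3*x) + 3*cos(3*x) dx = 6*cos(3)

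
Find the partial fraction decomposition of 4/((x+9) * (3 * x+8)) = 12/(19*(3*x + 8)) - 4/(19*(x + 9))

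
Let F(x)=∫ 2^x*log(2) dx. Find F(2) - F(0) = 3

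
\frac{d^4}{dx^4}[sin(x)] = sin(x)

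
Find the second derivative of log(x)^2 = (2 - 2*log(x))/x^2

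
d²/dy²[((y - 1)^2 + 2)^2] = 12*y^2 - 24*y + 20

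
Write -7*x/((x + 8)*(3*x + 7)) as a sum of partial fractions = 49/(17*(3*x + 7)) - 56/(17*(x + 8))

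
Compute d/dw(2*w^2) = 4*w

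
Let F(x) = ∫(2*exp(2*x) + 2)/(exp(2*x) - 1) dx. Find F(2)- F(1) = -2*log(E - exp(-1)) + 2*log(-exp(-2) + exp(2))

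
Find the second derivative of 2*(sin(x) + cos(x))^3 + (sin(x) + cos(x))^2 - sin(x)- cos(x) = -36*sqrt(2)*sin(x)^2*cos(x + pi/4) - 8*sin(x)*cos(x) - 29*sin(x) + 7*cos(x)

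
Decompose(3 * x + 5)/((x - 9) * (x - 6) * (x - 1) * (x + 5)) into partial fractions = 5/(462*(x + 5)) + 1/(30*(x - 1)) - 23/(165*(x - 6)) + 2/(21*(x - 9))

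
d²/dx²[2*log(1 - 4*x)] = -32/(16*x^2 - 8*x + 1)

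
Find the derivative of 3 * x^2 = 6*x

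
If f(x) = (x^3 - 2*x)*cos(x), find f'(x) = -x^3*sin(x) + 3*x^2*cos(x) + 2*x*sin(x) - 2*cos(x)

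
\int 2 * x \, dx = x^2 + C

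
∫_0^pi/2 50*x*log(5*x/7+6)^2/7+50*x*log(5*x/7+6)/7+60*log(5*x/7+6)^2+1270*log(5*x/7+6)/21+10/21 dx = -252*log(6)^2 - 4*log(6) + 2*(5*pi/14 + 6)*log(5*pi/14 + 6)/3 + 7*(5*pi/14 + 6)^2*log(5*pi/14 + 6)^2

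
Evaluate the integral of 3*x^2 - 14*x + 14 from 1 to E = (4 - E)*(-exp(2) - 2 + 3*E)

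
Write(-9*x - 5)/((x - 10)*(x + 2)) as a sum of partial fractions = -13/(12*(x + 2)) - 95/(12*(x - 10))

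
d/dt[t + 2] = 1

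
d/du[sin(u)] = cos(u)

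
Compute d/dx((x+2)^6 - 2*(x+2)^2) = 6*x^5 + 60*x^4 + 240*x^3 + 480*x^2 + 476*x + 184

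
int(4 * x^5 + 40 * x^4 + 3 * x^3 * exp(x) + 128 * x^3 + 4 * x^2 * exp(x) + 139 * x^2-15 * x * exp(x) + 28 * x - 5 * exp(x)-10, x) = x*(-5*x^2 + 2*x*(x^2 + 6*x + 6)^2 - 30*x + (9*x^2 - 15*x - 15)*exp(x) - 30)/3 + C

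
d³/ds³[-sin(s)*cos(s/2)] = -13*sin(s/2)*sin(s)/8 + 7*cos(s/2)*cos(s)/4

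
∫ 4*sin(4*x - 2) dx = -cos(4*x - 2) + C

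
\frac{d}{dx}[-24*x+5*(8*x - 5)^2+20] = 640*x - 424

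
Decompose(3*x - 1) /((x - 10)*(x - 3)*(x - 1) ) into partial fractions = 1/(9*(x - 1)) - 4/(7*(x - 3)) + 29/(63*(x - 10))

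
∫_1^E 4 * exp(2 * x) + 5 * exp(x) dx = -3*exp(E) - 2*(2 + E)^2 + 3*E + 2*(2 + exp(E))^2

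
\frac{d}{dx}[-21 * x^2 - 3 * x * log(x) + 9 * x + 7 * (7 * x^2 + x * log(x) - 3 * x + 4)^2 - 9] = 1372*x^3 + 294*x^2*log(x) - 784*x^2 + 14*x*log(x)^2 - 70*x*log(x) + 826*x + 53*log(x) - 106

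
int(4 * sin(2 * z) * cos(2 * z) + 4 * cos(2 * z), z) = (sin(2*z) + 1)^2 + C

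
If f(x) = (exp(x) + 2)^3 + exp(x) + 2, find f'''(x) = 27*exp(3*x) + 48*exp(2*x) + 13*exp(x)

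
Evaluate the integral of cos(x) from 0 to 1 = sin(1)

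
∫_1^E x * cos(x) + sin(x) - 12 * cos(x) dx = (-12 + E)*sin(E) + 11*sin(1)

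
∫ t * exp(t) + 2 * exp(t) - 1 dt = (t + 1)*(exp(t) - 1) + C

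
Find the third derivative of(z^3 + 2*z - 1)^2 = 120*z^3 + 96*z - 12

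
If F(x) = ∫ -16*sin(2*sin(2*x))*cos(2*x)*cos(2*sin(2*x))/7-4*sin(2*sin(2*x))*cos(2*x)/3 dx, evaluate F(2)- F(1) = -2*cos(2*sin(2))^2/7 + 2*cos(2*sin(4))^2/7 + cos(2*sin(4))/3 - cos(2*sin(2))/3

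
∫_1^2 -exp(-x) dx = -exp(-1) + exp(-2)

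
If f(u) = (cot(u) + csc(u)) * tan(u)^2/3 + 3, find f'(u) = 2*tan(u)^3*csc(u)/3 + tan(u)^2/3 + 1/3 + 1/(3*cos(u))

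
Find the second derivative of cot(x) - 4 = 2*cos(x)/sin(x)^3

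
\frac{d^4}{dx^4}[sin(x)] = sin(x)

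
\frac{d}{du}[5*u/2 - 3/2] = 5/2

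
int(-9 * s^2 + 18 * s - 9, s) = -3*s^3 + 9*s^2 - 9*s + C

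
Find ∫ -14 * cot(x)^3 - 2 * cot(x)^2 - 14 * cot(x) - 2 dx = (7*cot(x) + 2)*cot(x) + C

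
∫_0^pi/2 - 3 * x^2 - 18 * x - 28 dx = (-3 - pi/2)^3 - pi/2 + 27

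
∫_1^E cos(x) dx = -sin(1) + sin(E)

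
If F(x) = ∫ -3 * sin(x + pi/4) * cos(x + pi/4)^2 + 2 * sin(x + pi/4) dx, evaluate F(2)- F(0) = cos(pi/4 + 2)^3 + 3*sqrt(2)/4 - 2*cos(pi/4 + 2)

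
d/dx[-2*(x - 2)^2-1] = 8 - 4*x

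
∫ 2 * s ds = s^2 + C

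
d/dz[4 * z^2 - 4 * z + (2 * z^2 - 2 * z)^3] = 48*z^5 - 120*z^4 + 96*z^3 - 24*z^2 + 8*z - 4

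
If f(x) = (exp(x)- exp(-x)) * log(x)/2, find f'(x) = (x*exp(2*x)*log(x) + x*log(x) + exp(2*x) - 1)*exp(-x)/(2*x)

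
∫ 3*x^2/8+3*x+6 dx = x^3/8 + 3*x^2/2 + 6*x + C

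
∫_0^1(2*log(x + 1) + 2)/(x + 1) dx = -1 + (log(2) + 1)^2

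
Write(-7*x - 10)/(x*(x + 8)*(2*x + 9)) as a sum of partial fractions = -86/(63*(2*x + 9)) + 23/(28*(x + 8)) - 5/(36*x)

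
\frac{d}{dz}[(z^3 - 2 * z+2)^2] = 6*z^5 - 16*z^3 + 12*z^2 + 8*z - 8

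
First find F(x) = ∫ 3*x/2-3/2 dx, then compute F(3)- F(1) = 3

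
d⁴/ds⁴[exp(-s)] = exp(-s)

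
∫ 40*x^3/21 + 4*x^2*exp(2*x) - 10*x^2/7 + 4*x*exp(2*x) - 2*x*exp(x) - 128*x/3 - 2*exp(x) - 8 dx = 2*x*(21*x*exp(2*x) - (x + 6)*(-5*x^2 + 35*x + 14) - 21*exp(x))/21 + C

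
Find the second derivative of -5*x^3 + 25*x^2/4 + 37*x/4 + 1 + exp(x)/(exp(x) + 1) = (-60*x*exp(3*x) - 180*x*exp(2*x) - 180*x*exp(x) - 60*x + 25*exp(3*x) + 73*exp(2*x) + 77*exp(x) + 25)/(2*exp(3*x) + 6*exp(2*x) + 6*exp(x) + 2)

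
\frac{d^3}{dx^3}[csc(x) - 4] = (1 - 6/sin(x)^2)*cos(x)/sin(x)^2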